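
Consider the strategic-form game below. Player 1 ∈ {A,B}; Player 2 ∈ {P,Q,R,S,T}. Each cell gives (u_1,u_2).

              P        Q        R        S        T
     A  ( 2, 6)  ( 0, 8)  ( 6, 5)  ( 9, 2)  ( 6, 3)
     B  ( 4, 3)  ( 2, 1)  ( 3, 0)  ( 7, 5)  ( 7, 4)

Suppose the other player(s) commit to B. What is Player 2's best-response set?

BR_2 = {S}

u_2(P vs B) = 3
u_2(Q vs B) = 1
u_2(R vs B) = 0
u_2(S vs B) = 5
u_2(T vs B) = 4
max payoff 5 at {S}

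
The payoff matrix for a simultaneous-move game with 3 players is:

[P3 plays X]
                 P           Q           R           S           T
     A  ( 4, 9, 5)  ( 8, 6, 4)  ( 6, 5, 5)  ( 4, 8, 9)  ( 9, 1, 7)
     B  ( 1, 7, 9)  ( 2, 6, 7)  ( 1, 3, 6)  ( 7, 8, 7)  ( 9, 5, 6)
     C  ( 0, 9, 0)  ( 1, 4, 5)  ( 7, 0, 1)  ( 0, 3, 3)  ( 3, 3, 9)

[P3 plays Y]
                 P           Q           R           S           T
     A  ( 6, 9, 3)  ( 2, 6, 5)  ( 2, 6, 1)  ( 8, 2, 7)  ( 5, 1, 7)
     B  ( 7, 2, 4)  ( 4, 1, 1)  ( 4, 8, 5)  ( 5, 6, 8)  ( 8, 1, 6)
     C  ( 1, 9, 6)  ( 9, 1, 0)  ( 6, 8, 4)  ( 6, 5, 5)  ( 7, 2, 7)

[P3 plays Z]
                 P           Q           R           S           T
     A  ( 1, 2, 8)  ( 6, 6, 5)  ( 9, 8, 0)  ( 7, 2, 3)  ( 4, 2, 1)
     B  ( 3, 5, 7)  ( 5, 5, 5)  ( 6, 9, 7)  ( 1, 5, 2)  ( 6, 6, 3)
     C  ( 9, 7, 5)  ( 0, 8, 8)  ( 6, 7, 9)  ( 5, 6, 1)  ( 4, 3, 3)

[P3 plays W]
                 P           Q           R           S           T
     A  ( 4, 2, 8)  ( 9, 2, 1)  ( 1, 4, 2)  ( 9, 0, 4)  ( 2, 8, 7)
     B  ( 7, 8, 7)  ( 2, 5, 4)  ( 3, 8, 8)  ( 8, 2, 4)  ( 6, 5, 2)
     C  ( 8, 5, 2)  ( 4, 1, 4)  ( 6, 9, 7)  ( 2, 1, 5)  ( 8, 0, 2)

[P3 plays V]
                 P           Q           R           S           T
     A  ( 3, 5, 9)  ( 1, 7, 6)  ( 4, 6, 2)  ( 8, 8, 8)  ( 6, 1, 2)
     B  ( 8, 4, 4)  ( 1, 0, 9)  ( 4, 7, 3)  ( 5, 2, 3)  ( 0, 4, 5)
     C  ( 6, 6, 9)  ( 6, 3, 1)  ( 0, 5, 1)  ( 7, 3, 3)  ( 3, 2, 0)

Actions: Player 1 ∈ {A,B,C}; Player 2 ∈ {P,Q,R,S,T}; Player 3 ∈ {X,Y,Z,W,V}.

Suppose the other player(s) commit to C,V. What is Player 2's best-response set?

P2 best: {P}

u_2(P vs C,V) = 6
u_2(Q vs C,V) = 3
u_2(R vs C,V) = 5
u_2(S vs C,V) = 3
u_2(T vs C,V) = 2
max payoff 6 at {P}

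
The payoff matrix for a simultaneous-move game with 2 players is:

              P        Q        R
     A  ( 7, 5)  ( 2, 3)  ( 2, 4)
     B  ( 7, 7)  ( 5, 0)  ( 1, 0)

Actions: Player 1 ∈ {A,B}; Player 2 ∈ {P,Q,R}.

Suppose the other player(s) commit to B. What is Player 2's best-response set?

u_2(P vs B) = 7
u_2(Q vs B) = 0
u_2(R vs B) = 0
max payoff 7 at {P}

argmax u_2 = {P}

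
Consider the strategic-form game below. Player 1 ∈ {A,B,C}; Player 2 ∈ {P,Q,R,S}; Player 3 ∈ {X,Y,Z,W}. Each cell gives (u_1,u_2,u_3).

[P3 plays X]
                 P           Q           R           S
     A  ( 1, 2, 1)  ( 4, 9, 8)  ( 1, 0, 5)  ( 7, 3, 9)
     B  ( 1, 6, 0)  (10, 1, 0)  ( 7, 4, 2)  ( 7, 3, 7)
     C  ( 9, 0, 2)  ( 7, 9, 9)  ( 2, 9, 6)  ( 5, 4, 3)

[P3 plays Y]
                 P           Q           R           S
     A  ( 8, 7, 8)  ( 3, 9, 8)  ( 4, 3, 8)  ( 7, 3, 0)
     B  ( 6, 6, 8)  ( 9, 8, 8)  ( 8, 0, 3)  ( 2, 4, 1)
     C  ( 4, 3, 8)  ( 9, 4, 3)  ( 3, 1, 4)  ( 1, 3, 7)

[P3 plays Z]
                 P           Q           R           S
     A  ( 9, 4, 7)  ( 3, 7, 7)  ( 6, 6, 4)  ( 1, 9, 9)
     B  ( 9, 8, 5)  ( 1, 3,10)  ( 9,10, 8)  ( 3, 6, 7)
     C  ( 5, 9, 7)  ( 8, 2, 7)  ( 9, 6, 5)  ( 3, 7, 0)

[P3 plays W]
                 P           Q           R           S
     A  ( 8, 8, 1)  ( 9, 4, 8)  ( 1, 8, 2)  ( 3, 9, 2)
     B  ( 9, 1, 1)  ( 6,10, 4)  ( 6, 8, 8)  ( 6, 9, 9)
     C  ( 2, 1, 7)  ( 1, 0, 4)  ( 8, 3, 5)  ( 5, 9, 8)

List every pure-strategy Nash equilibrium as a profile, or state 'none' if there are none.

(A,P,X): not NE [P1→C gives 9>1; P2→Q gives 9>2; P3→Y gives 8>1]
(A,P,Y): not NE [P2→Q gives 9>7]
(A,P,Z): not NE [P2→S gives 9>4; P3→Y gives 8>7]
(A,P,W): not NE [P1→B gives 9>8; P2→S gives 9>8; P3→Y gives 8>1]
(A,Q,X): not NE [P1→B gives 10>4]
(A,Q,Y): not NE [P1→C gives 9>3]
(A,Q,Z): not NE [P1→C gives 8>3; P2→S gives 9>7; P3→W gives 8>7]
(A,Q,W): not NE [P2→S gives 9>4]
(A,R,X): not NE [P1→B gives 7>1; P2→Q gives 9>0; P3→Y gives 8>5]
(A,R,Y): not NE [P1→B gives 8>4; P2→Q gives 9>3]
(A,R,Z): not NE [P1→C gives 9>6; P2→S gives 9>6; P3→Y gives 8>4]
(A,R,W): not NE [P1→C gives 8>1; P2→S gives 9>8; P3→Y gives 8>2]
(A,S,X): not NE [P2→Q gives 9>3]
(A,S,Y): not NE [P2→Q gives 9>3; P3→Z gives 9>0]
(A,S,Z): not NE [P1→C gives 3>1]
(A,S,W): not NE [P1→B gives 6>3; P3→Z gives 9>2]
(B,P,X): not NE [P1→C gives 9>1; P3→Y gives 8>0]
(B,P,Y): not NE [P1→A gives 8>6; P2→Q gives 8>6]
(B,P,Z): not NE [P2→R gives 10>8; P3→Y gives 8>5]
(B,P,W): not NE [P2→Q gives 10>1; P3→Y gives 8>1]
(B,Q,X): not NE [P2→P gives 6>1; P3→Z gives 10>0]
(B,Q,Y): not NE [P3→Z gives 10>8]
(B,Q,Z): not NE [P1→C gives 8>1; P2→R gives 10>3]
(B,Q,W): not NE [P1→A gives 9>6; P3→Z gives 10>4]
(B,R,X): not NE [P2→P gives 6>4; P3→W gives 8>2]
(B,R,Y): not NE [P2→Q gives 8>0; P3→W gives 8>3]
(B,R,Z): NE
(B,R,W): not NE [P1→C gives 8>6; P2→Q gives 10>8]
(B,S,X): not NE [P2→P gives 6>3; P3→W gives 9>7]
(B,S,Y): not NE [P1→A gives 7>2; P2→Q gives 8>4; P3→W gives 9>1]
(B,S,Z): not NE [P2→R gives 10>6; P3→W gives 9>7]
(B,S,W): not NE [P2→Q gives 10>9]
(C,P,X): not NE [P2→R gives 9>0; P3→Y gives 8>2]
(C,P,Y): not NE [P1→A gives 8>4; P2→Q gives 4>3]
(C,P,Z): not NE [P1→B gives 9>5; P3→Y gives 8>7]
(C,P,W): not NE [P1→B gives 9>2; P2→S gives 9>1; P3→Y gives 8>7]
(C,Q,X): not NE [P1→B gives 10>7]
(C,Q,Y): not NE [P3→X gives 9>3]
(C,Q,Z): not NE [P2→P gives 9>2; P3→X gives 9>7]
(C,Q,W): not NE [P1→A gives 9>1; P2→S gives 9>0; P3→X gives 9>4]
(C,R,X): not NE [P1→B gives 7>2]
(C,R,Y): not NE [P1→B gives 8>3; P2→Q gives 4>1; P3→X gives 6>4]
(C,R,Z): not NE [P2→P gives 9>6; P3→X gives 6>5]
(C,R,W): not NE [P2→S gives 9>3; P3→X gives 6>5]
(C,S,X): not NE [P1→B gives 7>5; P2→R gives 9>4; P3→W gives 8>3]
(C,S,Y): not NE [P1→A gives 7>1; P2→Q gives 4>3; P3→W gives 8>7]
(C,S,Z): not NE [P2→P gives 9>7; P3→W gives 8>0]
(C,S,W): not NE [P1→B gives 6>5]

NE set: (B,R,Z)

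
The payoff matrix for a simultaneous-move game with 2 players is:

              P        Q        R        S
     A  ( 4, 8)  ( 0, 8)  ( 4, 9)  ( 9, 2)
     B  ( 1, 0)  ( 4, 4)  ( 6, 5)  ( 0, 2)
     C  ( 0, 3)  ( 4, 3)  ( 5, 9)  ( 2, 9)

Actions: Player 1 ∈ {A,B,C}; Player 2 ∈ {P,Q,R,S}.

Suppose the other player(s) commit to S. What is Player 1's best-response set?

u_1(A vs S) = 9
u_1(B vs S) = 0
u_1(C vs S) = 2
max payoff 9 at {A}

P1 best: {A}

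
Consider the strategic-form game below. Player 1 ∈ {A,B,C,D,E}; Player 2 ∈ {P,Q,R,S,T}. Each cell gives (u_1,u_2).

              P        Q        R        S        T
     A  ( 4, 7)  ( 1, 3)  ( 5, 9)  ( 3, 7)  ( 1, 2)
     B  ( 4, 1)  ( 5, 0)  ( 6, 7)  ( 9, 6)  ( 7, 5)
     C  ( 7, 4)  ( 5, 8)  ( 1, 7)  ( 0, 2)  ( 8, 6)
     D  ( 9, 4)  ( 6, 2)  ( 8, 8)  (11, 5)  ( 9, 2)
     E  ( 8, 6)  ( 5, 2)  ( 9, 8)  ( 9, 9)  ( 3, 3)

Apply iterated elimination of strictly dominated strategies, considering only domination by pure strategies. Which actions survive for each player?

P1 drop A (D beats it: P:9>4 Q:6>1 R:8>5 S:11>3 T:9>1)
P1 drop B (D beats it: P:9>4 Q:6>5 R:8>6 S:11>9 T:9>7)
P1 drop C (D beats it: P:9>7 Q:6>5 R:8>1 S:11>0 T:9>8)
P2 drop P (R beats it: D:8>4 E:8>6)
P2 drop Q (R beats it: D:8>2 E:8>2)
P2 drop T (R beats it: D:8>2 E:8>3)
P1→{D,E} P2→{R,S}

Remaining: P1:{D,E} P2:{R,S}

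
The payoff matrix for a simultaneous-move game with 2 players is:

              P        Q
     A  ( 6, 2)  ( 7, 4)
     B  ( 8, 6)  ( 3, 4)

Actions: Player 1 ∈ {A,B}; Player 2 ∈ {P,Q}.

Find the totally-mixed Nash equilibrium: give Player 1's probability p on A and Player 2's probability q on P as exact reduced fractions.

P1 indiff ⇒ q·6+(1-q)·7 = q·8+(1-q)·3 ⇒ q(-2) = (1-q)(-4) ⇒ q = 2/3
P2 indiff ⇒ p·2+(1-p)·6 = p·4+(1-p)·4 ⇒ p(-2) = (1-p)(-2) ⇒ p = 1/2

P1 mixes 1/2 on A; P2 mixes 2/3 on P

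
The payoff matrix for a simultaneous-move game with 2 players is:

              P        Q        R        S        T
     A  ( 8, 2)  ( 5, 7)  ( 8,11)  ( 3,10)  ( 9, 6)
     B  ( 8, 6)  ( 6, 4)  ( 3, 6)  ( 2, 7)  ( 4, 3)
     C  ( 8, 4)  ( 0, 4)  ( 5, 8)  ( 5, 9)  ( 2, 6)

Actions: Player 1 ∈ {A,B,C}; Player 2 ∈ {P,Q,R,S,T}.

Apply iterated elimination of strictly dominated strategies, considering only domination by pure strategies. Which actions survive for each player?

P2 drop P (S beats it: A:10>2 B:7>6 C:9>4)
P2 drop Q (R beats it: A:11>7 B:6>4 C:8>4)
P1 drop B (A beats it: R:8>3 S:3>2 T:9>4)
P2 drop T (R beats it: A:11>6 C:8>6)
P1→{A,C} P2→{R,S}

IESDS → P1:{A,C} P2:{R,S}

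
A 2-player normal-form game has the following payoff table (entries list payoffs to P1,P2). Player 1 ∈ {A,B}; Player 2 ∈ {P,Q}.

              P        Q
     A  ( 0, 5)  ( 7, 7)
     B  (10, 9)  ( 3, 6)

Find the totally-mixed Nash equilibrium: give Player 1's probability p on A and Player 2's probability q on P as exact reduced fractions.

(p,q) = (3/5, 2/7)

P1 indiff ⇒ q·0+(1-q)·7 = q·10+(1-q)·3 ⇒ q(-10) = (1-q)(-4) ⇒ q = 2/7
P2 indiff ⇒ p·5+(1-p)·9 = p·7+(1-p)·6 ⇒ p(-2) = (1-p)(-3) ⇒ p = 3/5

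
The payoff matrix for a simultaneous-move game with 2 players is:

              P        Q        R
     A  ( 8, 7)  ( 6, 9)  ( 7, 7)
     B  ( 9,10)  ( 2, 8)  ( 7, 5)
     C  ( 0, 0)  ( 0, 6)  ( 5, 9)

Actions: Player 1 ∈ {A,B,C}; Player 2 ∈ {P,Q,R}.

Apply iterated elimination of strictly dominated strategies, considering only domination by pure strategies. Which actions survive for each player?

IESDS → P1:{A,B} P2:{P,Q}

P1 drop C (A beats it: P:8>0 Q:6>0 R:7>5)
P2 drop R (Q beats it: A:9>7 B:8>5)
P1→{A,B} P2→{P,Q}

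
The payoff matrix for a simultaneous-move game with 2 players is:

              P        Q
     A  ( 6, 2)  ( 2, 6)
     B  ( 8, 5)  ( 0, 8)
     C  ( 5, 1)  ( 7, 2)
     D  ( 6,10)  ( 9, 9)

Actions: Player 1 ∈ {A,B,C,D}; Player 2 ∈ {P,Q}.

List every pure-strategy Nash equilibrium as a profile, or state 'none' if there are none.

Equilibria: none

(A,P): not NE [P1→B gives 8>6; P2→Q gives 6>2]
(A,Q): not NE [P1→D gives 9>2]
(B,P): not NE [P2→Q gives 8>5]
(B,Q): not NE [P1→D gives 9>0]
(C,P): not NE [P1→B gives 8>5; P2→Q gives 2>1]
(C,Q): not NE [P1→D gives 9>7]
(D,P): not NE [P1→B gives 8>6]
(D,Q): not NE [P2→P gives 10>9]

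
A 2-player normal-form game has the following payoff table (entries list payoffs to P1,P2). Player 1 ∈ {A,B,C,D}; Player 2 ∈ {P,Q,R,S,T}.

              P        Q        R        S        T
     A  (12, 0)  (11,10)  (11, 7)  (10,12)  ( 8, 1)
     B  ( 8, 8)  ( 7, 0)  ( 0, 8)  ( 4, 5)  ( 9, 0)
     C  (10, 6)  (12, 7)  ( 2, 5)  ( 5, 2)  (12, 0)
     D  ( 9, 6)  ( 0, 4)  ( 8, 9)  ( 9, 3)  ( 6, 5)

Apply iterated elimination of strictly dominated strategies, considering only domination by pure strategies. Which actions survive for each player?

Survivors P1:{A,C} P2:{Q,S}

P1 drop B (C beats it: P:10>8 Q:12>7 R:2>0 S:5>4 T:12>9)
P1 drop D (A beats it: P:12>9 Q:11>0 R:11>8 S:10>9 T:8>6)
P2 drop P (Q beats it: A:10>0 C:7>6)
P2 drop R (Q beats it: A:10>7 C:7>5)
P2 drop T (Q beats it: A:10>1 C:7>0)
P1→{A,C} P2→{Q,S}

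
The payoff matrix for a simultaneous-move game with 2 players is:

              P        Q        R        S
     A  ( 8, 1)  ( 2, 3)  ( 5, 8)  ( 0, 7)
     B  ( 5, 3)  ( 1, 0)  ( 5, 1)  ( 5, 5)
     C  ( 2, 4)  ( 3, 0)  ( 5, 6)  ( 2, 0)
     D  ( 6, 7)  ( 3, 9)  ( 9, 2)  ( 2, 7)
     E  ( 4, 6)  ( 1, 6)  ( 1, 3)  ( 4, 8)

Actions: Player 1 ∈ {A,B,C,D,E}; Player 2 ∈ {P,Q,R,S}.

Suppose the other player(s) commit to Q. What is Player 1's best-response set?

argmax u_1 = {C,D}

u_1(A vs Q) = 2
u_1(B vs Q) = 1
u_1(C vs Q) = 3
u_1(D vs Q) = 3
u_1(E vs Q) = 1
max payoff 3 at {C,D}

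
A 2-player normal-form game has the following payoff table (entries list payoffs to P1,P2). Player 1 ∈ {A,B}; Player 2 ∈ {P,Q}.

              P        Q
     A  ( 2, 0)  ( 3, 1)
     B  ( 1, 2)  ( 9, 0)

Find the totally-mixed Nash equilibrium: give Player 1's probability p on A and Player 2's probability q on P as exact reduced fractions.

(p,q) = (2/3, 6/7)

P1 indiff ⇒ q·2+(1-q)·3 = q·1+(1-q)·9 ⇒ q(1) = (1-q)(6) ⇒ q = 6/7
P2 indiff ⇒ p·0+(1-p)·2 = p·1+(1-p)·0 ⇒ p(-1) = (1-p)(-2) ⇒ p = 2/3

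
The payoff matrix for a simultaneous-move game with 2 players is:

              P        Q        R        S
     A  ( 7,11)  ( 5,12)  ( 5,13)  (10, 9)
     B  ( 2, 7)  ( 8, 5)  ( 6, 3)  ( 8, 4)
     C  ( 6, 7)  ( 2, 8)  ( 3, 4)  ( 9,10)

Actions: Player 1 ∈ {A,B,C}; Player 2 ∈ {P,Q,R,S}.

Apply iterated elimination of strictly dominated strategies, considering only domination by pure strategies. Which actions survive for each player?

IESDS → P1:{A,B} P2:{P,Q,R}

P1 drop C (A beats it: P:7>6 Q:5>2 R:5>3 S:10>9)
P2 drop S (P beats it: A:11>9 B:7>4)
P1→{A,B} P2→{P,Q,R}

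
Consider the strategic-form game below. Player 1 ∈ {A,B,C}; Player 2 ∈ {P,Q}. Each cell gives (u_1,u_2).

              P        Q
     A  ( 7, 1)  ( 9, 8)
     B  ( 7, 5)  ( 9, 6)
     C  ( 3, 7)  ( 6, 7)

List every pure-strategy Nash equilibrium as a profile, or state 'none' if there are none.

Nash profiles: (A,Q), (B,Q)

(A,P): not NE [P2→Q gives 8>1]
(A,Q): NE
(B,P): not NE [P2→Q gives 6>5]
(B,Q): NE
(C,P): not NE [P1→B gives 7>3]
(C,Q): not NE [P1→B gives 9>6]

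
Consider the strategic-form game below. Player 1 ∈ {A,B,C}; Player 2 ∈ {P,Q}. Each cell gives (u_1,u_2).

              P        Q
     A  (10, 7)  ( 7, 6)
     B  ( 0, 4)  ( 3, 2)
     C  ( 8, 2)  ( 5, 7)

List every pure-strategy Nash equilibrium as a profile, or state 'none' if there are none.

(A,P): NE
(A,Q): not NE [P2→P gives 7>6]
(B,P): not NE [P1→A gives 10>0]
(B,Q): not NE [P1→A gives 7>3; P2→P gives 4>2]
(C,P): not NE [P1→A gives 10>8; P2→Q gives 7>2]
(C,Q): not NE [P1→A gives 7>5]

NE set: (A,P)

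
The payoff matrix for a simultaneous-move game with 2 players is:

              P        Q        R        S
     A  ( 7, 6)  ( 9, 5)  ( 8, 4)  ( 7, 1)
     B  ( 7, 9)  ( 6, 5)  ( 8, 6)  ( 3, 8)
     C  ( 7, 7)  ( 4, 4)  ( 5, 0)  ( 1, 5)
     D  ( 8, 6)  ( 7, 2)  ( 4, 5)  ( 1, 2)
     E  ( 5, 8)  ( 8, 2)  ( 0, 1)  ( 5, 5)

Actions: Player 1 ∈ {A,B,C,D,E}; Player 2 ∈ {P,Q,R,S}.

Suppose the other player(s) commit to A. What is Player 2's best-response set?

u_2(P vs A) = 6
u_2(Q vs A) = 5
u_2(R vs A) = 4
u_2(S vs A) = 1
max payoff 6 at {P}

BR_2 = {P}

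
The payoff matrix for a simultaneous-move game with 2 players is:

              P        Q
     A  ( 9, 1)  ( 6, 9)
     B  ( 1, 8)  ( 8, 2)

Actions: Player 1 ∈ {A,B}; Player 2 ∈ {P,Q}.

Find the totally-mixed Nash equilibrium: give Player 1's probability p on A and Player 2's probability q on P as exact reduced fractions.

P1 indiff ⇒ q·9+(1-q)·6 = q·1+(1-q)·8 ⇒ q(8) = (1-q)(2) ⇒ q = 1/5
P2 indiff ⇒ p·1+(1-p)·8 = p·9+(1-p)·2 ⇒ p(-8) = (1-p)(-6) ⇒ p = 3/7

P1 mixes 3/7 on A; P2 mixes 1/5 on P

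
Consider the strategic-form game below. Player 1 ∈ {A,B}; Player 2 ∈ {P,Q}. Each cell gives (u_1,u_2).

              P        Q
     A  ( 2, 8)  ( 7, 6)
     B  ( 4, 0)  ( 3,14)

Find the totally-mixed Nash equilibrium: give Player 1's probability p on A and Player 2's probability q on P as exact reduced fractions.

P1 mixes 7/8 on A; P2 mixes 2/3 on P

P1 indiff ⇒ q·2+(1-q)·7 = q·4+(1-q)·3 ⇒ q(-2) = (1-q)(-4) ⇒ q = 2/3
P2 indiff ⇒ p·8+(1-p)·0 = p·6+(1-p)·14 ⇒ p(2) = (1-p)(14) ⇒ p = 7/8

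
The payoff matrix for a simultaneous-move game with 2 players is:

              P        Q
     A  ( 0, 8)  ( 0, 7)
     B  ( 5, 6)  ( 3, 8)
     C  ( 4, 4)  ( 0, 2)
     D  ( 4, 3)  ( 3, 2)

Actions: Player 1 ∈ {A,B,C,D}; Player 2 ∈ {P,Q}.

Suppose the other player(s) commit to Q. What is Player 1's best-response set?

P1 best: {B,D}

u_1(A vs Q) = 0
u_1(B vs Q) = 3
u_1(C vs Q) = 0
u_1(D vs Q) = 3
max payoff 3 at {B,D}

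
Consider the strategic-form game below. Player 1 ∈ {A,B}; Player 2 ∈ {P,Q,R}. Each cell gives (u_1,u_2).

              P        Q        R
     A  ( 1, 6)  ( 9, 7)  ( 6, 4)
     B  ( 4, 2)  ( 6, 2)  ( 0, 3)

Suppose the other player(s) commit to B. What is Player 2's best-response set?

P2 best: {R}

u_2(P vs B) = 2
u_2(Q vs B) = 2
u_2(R vs B) = 3
max payoff 3 at {R}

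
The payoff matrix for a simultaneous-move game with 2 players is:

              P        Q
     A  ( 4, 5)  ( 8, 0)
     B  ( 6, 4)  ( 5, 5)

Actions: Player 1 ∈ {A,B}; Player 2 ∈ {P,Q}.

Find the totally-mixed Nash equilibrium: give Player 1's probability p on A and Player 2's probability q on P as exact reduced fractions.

P1 mixes 1/6 on A; P2 mixes 3/5 on P

P1 indiff ⇒ q·4+(1-q)·8 = q·6+(1-q)·5 ⇒ q(-2) = (1-q)(-3) ⇒ q = 3/5
P2 indiff ⇒ p·5+(1-p)·4 = p·0+(1-p)·5 ⇒ p(5) = (1-p)(1) ⇒ p = 1/6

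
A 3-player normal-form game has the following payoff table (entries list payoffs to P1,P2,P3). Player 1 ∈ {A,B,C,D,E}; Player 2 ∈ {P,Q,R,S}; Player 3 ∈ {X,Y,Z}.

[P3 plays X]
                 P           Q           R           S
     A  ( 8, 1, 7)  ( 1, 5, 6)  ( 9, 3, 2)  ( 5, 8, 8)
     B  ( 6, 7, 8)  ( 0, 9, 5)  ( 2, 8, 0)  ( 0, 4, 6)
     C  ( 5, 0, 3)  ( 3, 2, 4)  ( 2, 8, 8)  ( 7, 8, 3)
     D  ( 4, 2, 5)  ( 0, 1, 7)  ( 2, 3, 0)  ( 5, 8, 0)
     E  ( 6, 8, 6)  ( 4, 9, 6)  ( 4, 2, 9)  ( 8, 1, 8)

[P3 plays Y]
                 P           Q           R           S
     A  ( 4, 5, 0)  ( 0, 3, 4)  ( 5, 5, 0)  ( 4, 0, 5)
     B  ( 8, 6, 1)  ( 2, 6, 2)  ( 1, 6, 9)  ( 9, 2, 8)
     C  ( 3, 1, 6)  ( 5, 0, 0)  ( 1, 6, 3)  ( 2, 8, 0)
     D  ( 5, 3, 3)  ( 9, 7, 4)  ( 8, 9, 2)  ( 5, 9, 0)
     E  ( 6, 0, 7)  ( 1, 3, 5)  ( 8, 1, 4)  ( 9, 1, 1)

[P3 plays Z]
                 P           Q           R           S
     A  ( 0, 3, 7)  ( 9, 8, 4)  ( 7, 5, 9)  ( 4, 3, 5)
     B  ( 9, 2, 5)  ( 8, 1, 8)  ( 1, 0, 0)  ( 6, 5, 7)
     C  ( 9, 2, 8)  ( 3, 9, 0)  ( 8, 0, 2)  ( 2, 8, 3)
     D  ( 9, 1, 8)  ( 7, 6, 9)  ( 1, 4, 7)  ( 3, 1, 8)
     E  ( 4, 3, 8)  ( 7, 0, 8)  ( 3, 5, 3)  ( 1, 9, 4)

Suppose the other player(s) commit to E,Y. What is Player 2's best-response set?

BR_2 = {Q}

u_2(P vs E,Y) = 0
u_2(Q vs E,Y) = 3
u_2(R vs E,Y) = 1
u_2(S vs E,Y) = 1
max payoff 3 at {Q}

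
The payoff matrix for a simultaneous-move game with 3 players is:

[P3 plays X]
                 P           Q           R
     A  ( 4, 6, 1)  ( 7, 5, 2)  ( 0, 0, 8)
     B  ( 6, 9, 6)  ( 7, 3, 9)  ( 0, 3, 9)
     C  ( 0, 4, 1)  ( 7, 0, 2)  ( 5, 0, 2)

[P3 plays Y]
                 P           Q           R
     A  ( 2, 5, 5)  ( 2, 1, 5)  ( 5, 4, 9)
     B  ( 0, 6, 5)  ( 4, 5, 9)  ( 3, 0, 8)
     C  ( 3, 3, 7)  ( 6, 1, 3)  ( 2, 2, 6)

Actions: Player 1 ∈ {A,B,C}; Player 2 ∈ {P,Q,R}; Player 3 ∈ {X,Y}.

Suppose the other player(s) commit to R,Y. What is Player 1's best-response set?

u_1(A vs R,Y) = 5
u_1(B vs R,Y) = 3
u_1(C vs R,Y) = 2
max payoff 5 at {A}

argmax u_1 = {A}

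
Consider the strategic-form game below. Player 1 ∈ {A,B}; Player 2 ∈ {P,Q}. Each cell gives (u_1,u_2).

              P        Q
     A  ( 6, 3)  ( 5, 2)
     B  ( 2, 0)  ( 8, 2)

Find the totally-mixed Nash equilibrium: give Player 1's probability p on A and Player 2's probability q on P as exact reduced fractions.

P1 mixes 2/3 on A; P2 mixes 3/7 on P

P1 indiff ⇒ q·6+(1-q)·5 = q·2+(1-q)·8 ⇒ q(4) = (1-q)(3) ⇒ q = 3/7
P2 indiff ⇒ p·3+(1-p)·0 = p·2+(1-p)·2 ⇒ p(1) = (1-p)(2) ⇒ p = 2/3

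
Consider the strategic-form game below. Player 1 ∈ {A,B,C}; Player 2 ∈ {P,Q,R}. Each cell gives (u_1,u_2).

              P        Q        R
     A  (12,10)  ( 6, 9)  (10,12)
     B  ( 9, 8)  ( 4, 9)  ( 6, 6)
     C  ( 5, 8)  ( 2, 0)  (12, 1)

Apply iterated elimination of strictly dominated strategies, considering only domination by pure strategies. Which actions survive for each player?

P1 drop B (A beats it: P:12>9 Q:6>4 R:10>6)
P2 drop Q (P beats it: A:10>9 C:8>0)
P1→{A,C} P2→{P,R}

Remaining: P1:{A,C} P2:{P,R}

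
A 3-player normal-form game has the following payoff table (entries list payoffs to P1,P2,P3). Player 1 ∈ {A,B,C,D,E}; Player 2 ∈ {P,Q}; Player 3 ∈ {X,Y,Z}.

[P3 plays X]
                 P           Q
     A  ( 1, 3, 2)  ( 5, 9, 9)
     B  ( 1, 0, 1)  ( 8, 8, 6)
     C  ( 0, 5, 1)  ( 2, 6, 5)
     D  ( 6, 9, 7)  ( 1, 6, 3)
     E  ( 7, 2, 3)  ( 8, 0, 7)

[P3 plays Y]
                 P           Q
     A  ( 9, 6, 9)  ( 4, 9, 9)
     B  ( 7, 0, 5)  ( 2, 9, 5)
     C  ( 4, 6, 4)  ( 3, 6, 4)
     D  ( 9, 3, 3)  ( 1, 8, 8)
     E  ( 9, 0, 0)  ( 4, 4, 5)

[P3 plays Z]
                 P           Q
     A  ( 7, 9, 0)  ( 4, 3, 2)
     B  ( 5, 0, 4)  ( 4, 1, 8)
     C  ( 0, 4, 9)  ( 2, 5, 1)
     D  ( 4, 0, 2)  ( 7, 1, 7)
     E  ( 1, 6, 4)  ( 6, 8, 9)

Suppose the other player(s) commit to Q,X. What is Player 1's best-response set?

u_1(A vs Q,X) = 5
u_1(B vs Q,X) = 8
u_1(C vs Q,X) = 2
u_1(D vs Q,X) = 1
u_1(E vs Q,X) = 8
max payoff 8 at {B,E}

argmax u_1 = {B,E}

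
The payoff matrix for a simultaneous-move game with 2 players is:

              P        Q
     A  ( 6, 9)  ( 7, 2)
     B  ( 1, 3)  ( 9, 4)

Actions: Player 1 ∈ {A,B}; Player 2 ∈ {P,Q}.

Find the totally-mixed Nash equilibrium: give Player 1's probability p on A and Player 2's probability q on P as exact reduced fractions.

P1 mixes 1/8 on A; P2 mixes 2/7 on P

P1 indiff ⇒ q·6+(1-q)·7 = q·1+(1-q)·9 ⇒ q(5) = (1-q)(2) ⇒ q = 2/7
P2 indiff ⇒ p·9+(1-p)·3 = p·2+(1-p)·4 ⇒ p(7) = (1-p)(1) ⇒ p = 1/8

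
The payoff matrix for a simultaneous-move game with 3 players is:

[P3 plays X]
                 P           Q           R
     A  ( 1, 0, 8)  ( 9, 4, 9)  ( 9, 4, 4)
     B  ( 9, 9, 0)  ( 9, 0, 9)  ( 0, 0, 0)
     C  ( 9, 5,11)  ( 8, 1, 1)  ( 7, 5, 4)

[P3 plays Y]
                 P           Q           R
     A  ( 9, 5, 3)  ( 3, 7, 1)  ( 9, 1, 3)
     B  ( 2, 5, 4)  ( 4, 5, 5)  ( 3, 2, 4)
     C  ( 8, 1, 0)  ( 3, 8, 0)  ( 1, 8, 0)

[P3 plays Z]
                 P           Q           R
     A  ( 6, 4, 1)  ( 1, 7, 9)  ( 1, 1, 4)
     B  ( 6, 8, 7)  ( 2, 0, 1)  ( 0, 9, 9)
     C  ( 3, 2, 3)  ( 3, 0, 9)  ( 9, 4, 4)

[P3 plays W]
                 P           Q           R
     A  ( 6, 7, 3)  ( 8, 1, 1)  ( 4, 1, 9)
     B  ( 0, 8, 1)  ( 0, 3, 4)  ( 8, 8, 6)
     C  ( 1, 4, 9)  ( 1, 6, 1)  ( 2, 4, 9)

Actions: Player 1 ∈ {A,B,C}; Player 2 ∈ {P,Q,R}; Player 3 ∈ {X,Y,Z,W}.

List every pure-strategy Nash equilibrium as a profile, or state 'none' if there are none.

(A,P,X): not NE [P1→C gives 9>1; P2→R gives 4>0]
(A,P,Y): not NE [P2→Q gives 7>5; P3→X gives 8>3]
(A,P,Z): not NE [P2→Q gives 7>4; P3→X gives 8>1]
(A,P,W): not NE [P3→X gives 8>3]
(A,Q,X): NE
(A,Q,Y): not NE [P1→B gives 4>3; P3→Z gives 9>1]
(A,Q,Z): not NE [P1→C gives 3>1]
(A,Q,W): not NE [P2→P gives 7>1; P3→Z gives 9>1]
(A,R,X): not NE [P3→W gives 9>4]
(A,R,Y): not NE [P2→Q gives 7>1; P3→W gives 9>3]
(A,R,Z): not NE [P1→C gives 9>1; P2→Q gives 7>1; P3→W gives 9>4]
(A,R,W): not NE [P1→B gives 8>4; P2→P gives 7>1]
(B,P,X): not NE [P3→Z gives 7>0]
(B,P,Y): not NE [P1→A gives 9>2; P3→Z gives 7>4]
(B,P,Z): not NE [P2→R gives 9>8]
(B,P,W): not NE [P1→A gives 6>0; P3→Z gives 7>1]
(B,Q,X): not NE [P2→P gives 9>0]
(B,Q,Y): not NE [P3→X gives 9>5]
(B,Q,Z): not NE [P1→C gives 3>2; P2→R gives 9>0; P3→X gives 9>1]
(B,Q,W): not NE [P1→A gives 8>0; P2→R gives 8>3; P3→X gives 9>4]
(B,R,X): not NE [P1→A gives 9>0; P2→P gives 9>0; P3→Z gives 9>0]
(B,R,Y): not NE [P1→A gives 9>3; P2→Q gives 5>2; P3→Z gives 9>4]
(B,R,Z): not NE [P1→C gives 9>0]
(B,R,W): not NE [P3→Z gives 9>6]
(C,P,X): NE
(C,P,Y): not NE [P1→A gives 9>8; P2→R gives 8>1; P3→X gives 11>0]
(C,P,Z): not NE [P1→B gives 6>3; P2→R gives 4>2; P3→X gives 11>3]
(C,P,W): not NE [P1→A gives 6>1; P2→Q gives 6>4; P3→X gives 11>9]
(C,Q,X): not NE [P1→B gives 9>8; P2→R gives 5>1; P3→Z gives 9>1]
(C,Q,Y): not NE [P1→B gives 4>3; P3→Z gives 9>0]
(C,Q,Z): not NE [P2→R gives 4>0]
(C,Q,W): not NE [P1→A gives 8>1; P3→Z gives 9>1]
(C,R,X): not NE [P1→A gives 9>7; P3→W gives 9>4]
(C,R,Y): not NE [P1→A gives 9>1; P3→W gives 9>0]
(C,R,Z): not NE [P3→W gives 9>4]
(C,R,W): not NE [P1→B gives 8>2; P2→Q gives 6>4]

NE set: (A,Q,X), (C,P,X)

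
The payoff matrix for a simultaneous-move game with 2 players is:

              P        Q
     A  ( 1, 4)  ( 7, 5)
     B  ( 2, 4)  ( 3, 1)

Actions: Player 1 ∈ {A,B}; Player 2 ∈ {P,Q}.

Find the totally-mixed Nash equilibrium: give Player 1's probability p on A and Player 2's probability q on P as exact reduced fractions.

P1 indiff ⇒ q·1+(1-q)·7 = q·2+(1-q)·3 ⇒ q(-1) = (1-q)(-4) ⇒ q = 4/5
P2 indiff ⇒ p·4+(1-p)·4 = p·5+(1-p)·1 ⇒ p(-1) = (1-p)(-3) ⇒ p = 3/4

P1 mixes 3/4 on A; P2 mixes 4/5 on P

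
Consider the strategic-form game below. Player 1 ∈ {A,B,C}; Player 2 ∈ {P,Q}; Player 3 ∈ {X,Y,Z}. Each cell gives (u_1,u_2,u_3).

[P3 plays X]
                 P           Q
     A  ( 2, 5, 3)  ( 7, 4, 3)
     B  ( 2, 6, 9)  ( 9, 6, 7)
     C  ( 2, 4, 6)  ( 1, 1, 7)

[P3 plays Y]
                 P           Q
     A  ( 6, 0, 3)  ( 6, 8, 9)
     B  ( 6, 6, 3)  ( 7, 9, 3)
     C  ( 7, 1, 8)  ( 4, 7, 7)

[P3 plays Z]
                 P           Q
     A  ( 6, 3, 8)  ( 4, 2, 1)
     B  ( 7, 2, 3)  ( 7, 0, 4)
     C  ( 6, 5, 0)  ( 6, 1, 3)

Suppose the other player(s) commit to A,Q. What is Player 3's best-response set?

BR_3 = {Y}

u_3(X vs A,Q) = 3
u_3(Y vs A,Q) = 9
u_3(Z vs A,Q) = 1
max payoff 9 at {Y}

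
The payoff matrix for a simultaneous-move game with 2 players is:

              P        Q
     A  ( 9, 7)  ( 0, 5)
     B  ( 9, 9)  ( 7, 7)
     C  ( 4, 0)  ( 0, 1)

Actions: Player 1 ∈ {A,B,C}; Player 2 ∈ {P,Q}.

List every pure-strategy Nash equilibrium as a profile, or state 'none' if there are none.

Nash profiles: (A,P), (B,P)

(A,P): NE
(A,Q): not NE [P1→B gives 7>0; P2→P gives 7>5]
(B,P): NE
(B,Q): not NE [P2→P gives 9>7]
(C,P): not NE [P1→B gives 9>4; P2→Q gives 1>0]
(C,Q): not NE [P1→B gives 7>0]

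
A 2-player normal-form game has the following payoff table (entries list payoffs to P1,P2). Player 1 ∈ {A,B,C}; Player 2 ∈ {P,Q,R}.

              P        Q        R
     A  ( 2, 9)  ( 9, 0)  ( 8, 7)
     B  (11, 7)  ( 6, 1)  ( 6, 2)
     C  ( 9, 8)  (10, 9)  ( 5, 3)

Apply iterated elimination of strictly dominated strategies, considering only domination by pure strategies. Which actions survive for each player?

IESDS → P1:{B,C} P2:{P,Q}

P2 drop R (P beats it: A:9>7 B:7>2 C:8>3)
P1 drop A (C beats it: P:9>2 Q:10>9)
P1→{B,C} P2→{P,Q}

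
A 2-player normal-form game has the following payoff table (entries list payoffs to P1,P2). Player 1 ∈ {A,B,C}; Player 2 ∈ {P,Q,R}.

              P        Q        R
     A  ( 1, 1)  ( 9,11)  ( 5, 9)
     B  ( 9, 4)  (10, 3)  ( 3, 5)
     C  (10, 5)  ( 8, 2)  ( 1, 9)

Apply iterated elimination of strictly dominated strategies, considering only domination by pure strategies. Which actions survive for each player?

Survivors P1:{A,B} P2:{Q,R}

P2 drop P (R beats it: A:9>1 B:5>4 C:9>5)
P1 drop C (A beats it: Q:9>8 R:5>1)
P1→{A,B} P2→{Q,R}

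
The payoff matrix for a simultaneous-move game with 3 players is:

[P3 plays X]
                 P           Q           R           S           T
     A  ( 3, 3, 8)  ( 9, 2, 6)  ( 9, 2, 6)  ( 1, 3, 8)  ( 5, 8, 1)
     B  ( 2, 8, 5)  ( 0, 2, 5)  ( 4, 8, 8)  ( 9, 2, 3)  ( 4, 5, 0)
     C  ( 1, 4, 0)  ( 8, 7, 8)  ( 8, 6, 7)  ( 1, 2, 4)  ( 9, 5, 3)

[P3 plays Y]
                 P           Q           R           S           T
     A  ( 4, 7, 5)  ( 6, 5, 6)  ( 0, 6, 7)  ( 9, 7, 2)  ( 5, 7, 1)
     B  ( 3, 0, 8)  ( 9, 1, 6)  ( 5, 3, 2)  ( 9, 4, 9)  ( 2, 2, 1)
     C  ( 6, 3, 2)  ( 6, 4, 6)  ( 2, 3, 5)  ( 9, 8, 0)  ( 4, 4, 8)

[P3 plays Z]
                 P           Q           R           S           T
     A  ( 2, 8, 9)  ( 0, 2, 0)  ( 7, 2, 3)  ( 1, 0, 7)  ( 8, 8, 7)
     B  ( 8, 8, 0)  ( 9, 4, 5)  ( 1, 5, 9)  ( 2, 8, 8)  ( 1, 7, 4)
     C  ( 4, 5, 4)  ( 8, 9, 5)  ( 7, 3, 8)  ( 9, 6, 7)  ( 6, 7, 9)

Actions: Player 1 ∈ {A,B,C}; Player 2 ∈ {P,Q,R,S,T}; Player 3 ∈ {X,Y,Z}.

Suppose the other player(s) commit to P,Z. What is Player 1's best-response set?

u_1(A vs P,Z) = 2
u_1(B vs P,Z) = 8
u_1(C vs P,Z) = 4
max payoff 8 at {B}

argmax u_1 = {B}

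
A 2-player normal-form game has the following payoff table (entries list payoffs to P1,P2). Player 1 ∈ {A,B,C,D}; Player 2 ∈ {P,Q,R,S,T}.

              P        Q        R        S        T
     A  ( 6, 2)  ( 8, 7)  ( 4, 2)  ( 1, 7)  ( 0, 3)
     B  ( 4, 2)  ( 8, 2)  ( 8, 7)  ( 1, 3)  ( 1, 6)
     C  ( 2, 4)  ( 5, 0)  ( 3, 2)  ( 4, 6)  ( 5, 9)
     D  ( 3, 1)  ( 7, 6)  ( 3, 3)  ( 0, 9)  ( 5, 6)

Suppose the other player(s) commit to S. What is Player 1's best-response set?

argmax u_1 = {C}

u_1(A vs S) = 1
u_1(B vs S) = 1
u_1(C vs S) = 4
u_1(D vs S) = 0
max payoff 4 at {C}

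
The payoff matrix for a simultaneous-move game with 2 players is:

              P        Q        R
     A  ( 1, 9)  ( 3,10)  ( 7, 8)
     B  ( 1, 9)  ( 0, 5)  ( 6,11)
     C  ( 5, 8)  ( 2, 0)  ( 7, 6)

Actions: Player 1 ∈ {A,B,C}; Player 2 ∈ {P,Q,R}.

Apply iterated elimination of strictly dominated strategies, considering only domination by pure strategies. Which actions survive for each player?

P1 drop B (C beats it: P:5>1 Q:2>0 R:7>6)
P2 drop R (P beats it: A:9>8 C:8>6)
P1→{A,C} P2→{P,Q}

Remaining: P1:{A,C} P2:{P,Q}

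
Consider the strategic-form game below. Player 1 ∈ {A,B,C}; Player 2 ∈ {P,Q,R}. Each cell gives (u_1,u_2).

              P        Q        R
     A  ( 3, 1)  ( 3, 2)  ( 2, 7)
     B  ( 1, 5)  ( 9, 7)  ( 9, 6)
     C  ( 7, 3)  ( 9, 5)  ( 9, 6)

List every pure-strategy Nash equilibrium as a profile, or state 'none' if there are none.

NE set: (B,Q), (C,R)

(A,P): not NE [P1→C gives 7>3; P2→R gives 7>1]
(A,Q): not NE [P1→C gives 9>3; P2→R gives 7>2]
(A,R): not NE [P1→C gives 9>2]
(B,P): not NE [P1→C gives 7>1; P2→Q gives 7>5]
(B,Q): NE
(B,R): not NE [P2→Q gives 7>6]
(C,P): not NE [P2→R gives 6>3]
(C,Q): not NE [P2→R gives 6>5]
(C,R): NE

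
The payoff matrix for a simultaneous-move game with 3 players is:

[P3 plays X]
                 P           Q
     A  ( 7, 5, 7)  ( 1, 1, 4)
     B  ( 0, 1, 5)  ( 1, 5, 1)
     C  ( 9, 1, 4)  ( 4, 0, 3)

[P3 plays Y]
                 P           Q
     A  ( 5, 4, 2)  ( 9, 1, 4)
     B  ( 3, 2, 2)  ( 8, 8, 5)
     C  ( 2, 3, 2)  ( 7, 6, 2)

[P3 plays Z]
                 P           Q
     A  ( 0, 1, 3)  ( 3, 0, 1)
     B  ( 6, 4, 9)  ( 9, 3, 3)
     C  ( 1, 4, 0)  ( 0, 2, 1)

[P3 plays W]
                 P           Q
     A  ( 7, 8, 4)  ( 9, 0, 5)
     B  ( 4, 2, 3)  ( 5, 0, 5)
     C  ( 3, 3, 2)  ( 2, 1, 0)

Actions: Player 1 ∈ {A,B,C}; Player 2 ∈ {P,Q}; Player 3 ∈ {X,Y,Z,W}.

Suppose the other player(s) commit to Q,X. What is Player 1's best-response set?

P1 best: {C}

u_1(A vs Q,X) = 1
u_1(B vs Q,X) = 1
u_1(C vs Q,X) = 4
max payoff 4 at {C}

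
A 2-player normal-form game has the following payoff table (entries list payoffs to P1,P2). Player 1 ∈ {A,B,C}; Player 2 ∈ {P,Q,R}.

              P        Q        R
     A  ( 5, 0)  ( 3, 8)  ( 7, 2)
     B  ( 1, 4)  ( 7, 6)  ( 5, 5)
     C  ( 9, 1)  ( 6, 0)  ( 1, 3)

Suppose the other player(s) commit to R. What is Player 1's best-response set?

argmax u_1 = {A}

u_1(A vs R) = 7
u_1(B vs R) = 5
u_1(C vs R) = 1
max payoff 7 at {A}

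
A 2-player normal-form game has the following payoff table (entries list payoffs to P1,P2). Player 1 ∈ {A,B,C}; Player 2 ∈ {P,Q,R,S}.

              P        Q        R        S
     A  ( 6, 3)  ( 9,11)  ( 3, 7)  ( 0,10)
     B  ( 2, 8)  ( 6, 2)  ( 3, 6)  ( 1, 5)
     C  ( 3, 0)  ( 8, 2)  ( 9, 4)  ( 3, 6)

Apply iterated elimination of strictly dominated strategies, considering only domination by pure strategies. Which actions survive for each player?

P1 drop B (C beats it: P:3>2 Q:8>6 R:9>3 S:3>1)
P2 drop P (Q beats it: A:11>3 C:2>0)
P2 drop R (S beats it: A:10>7 C:6>4)
P1→{A,C} P2→{Q,S}

Remaining: P1:{A,C} P2:{Q,S}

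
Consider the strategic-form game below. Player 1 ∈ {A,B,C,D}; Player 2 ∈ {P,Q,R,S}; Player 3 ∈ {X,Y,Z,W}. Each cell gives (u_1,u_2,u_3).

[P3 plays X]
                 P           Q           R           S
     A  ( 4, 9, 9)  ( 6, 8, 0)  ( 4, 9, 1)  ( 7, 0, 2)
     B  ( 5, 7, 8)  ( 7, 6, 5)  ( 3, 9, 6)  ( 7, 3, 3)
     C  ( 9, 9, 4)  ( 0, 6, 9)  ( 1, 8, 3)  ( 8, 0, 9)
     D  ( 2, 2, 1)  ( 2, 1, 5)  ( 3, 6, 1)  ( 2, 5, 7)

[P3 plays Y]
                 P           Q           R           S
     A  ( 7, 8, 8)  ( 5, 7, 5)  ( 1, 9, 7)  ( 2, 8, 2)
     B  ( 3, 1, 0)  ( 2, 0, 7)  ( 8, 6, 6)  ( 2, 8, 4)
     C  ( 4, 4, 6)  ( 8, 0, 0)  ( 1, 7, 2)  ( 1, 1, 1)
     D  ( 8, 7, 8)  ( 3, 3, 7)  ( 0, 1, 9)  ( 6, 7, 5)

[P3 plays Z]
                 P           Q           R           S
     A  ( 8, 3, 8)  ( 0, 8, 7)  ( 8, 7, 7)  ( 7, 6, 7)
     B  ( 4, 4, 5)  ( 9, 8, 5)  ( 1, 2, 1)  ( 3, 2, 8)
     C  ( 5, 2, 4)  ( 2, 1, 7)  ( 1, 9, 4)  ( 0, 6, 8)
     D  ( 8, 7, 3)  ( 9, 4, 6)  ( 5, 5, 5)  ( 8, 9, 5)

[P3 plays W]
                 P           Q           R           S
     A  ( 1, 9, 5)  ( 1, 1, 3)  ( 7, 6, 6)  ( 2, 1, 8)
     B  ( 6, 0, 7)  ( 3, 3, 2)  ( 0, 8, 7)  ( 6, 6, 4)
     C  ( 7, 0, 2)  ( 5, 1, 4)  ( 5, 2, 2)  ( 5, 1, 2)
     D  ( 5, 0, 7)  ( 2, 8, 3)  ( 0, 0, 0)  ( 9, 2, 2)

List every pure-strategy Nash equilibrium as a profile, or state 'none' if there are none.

PSNE = {(D,P,Y)}

(A,P,X): not NE [P1→C gives 9>4]
(A,P,Y): not NE [P1→D gives 8>7; P2→R gives 9>8; P3→X gives 9>8]
(A,P,Z): not NE [P2→Q gives 8>3; P3→X gives 9>8]
(A,P,W): not NE [P1→C gives 7>1; P3→X gives 9>5]
(A,Q,X): not NE [P1→B gives 7>6; P2→R gives 9>8; P3→Z gives 7>0]
(A,Q,Y): not NE [P1→C gives 8>5; P2→R gives 9>7; P3→Z gives 7>5]
(A,Q,Z): not NE [P1→D gives 9>0]
(A,Q,W): not NE [P1→C gives 5>1; P2→P gives 9>1; P3→Z gives 7>3]
(A,R,X): not NE [P3→Z gives 7>1]
(A,R,Y): not NE [P1→B gives 8>1]
(A,R,Z): not NE [P2→Q gives 8>7]
(A,R,W): not NE [P2→P gives 9>6; P3→Z gives 7>6]
(A,S,X): not NE [P1→C gives 8>7; P2→R gives 9>0; P3→W gives 8>2]
(A,S,Y): not NE [P1→D gives 6>2; P2→R gives 9>8; P3→W gives 8>2]
(A,S,Z): not NE [P1→D gives 8>7; P2→Q gives 8>6; P3→W gives 8>7]
(A,S,W): not NE [P1→D gives 9>2; P2→P gives 9>1]
(B,P,X): not NE [P1→C gives 9>5; P2→R gives 9>7]
(B,P,Y): not NE [P1→D gives 8>3; P2→S gives 8>1; P3→X gives 8>0]
(B,P,Z): not NE [P1→D gives 8>4; P2→Q gives 8>4; P3→X gives 8>5]
(B,P,W): not NE [P1→C gives 7>6; P2→R gives 8>0; P3→X gives 8>7]
(B,Q,X): not NE [P2→R gives 9>6; P3→Y gives 7>5]
(B,Q,Y): not NE [P1→C gives 8>2; P2→S gives 8>0]
(B,Q,Z): not NE [P3→Y gives 7>5]
(B,Q,W): not NE [P1→C gives 5>3; P2→R gives 8>3; P3→Y gives 7>2]
(B,R,X): not NE [P1→A gives 4>3; P3→W gives 7>6]
(B,R,Y): not NE [P2→S gives 8>6; P3→W gives 7>6]
(B,R,Z): not NE [P1→A gives 8>1; P2→Q gives 8>2; P3→W gives 7>1]
(B,R,W): not NE [P1→A gives 7>0]
(B,S,X): not NE [P1→C gives 8>7; P2→R gives 9>3; P3→Z gives 8>3]
(B,S,Y): not NE [P1→D gives 6>2; P3→Z gives 8>4]
(B,S,Z): not NE [P1→D gives 8>3; P2→Q gives 8>2]
(B,S,W): not NE [P1→D gives 9>6; P2→R gives 8>6; P3→Z gives 8>4]
(C,P,X): not NE [P3→Y gives 6>4]
(C,P,Y): not NE [P1→D gives 8>4; P2→R gives 7>4]
(C,P,Z): not NE [P1→D gives 8>5; P2→R gives 9>2; P3→Y gives 6>4]
(C,P,W): not NE [P2→R gives 2>0; P3→Y gives 6>2]
(C,Q,X): not NE [P1→B gives 7>0; P2→P gives 9>6]
(C,Q,Y): not NE [P2→R gives 7>0; P3→X gives 9>0]
(C,Q,Z): not NE [P1→D gives 9>2; P2→R gives 9>1; P3→X gives 9>7]
(C,Q,W): not NE [P2→R gives 2>1; P3→X gives 9>4]
(C,R,X): not NE [P1→A gives 4>1; P2→P gives 9>8; P3→Z gives 4>3]
(C,R,Y): not NE [P1→B gives 8>1; P3→Z gives 4>2]
(C,R,Z): not NE [P1→A gives 8>1]
(C,R,W): not NE [P1→A gives 7>5; P3→Z gives 4>2]
(C,S,X): not NE [P2→P gives 9>0]
(C,S,Y): not NE [P1→D gives 6>1; P2→R gives 7>1; P3→X gives 9>1]
(C,S,Z): not NE [P1→D gives 8>0; P2→R gives 9>6; P3→X gives 9>8]
(C,S,W): not NE [P1→D gives 9>5; P2→R gives 2>1; P3→X gives 9>2]
(D,P,X): not NE [P1→C gives 9>2; P2→R gives 6>2; P3→Y gives 8>1]
(D,P,Y): NE
(D,P,Z): not NE [P2→S gives 9>7; P3→Y gives 8>3]
(D,P,W): not NE [P1→C gives 7>5; P2→Q gives 8>0; P3→Y gives 8>7]
(D,Q,X): not NE [P1→B gives 7>2; P2→R gives 6>1; P3→Y gives 7>5]
(D,Q,Y): not NE [P1→C gives 8>3; P2→S gives 7>3]
(D,Q,Z): not NE [P2→S gives 9>4; P3→Y gives 7>6]
(D,Q,W): not NE [P1→C gives 5>2; P3→Y gives 7>3]
(D,R,X): not NE [P1→A gives 4>3; P3→Y gives 9>1]
(D,R,Y): not NE [P1→B gives 8>0; P2→S gives 7>1]
(D,R,Z): not NE [P1→A gives 8>5; P2→S gives 9>5; P3→Y gives 9>5]
(D,R,W): not NE [P1→A gives 7>0; P2→Q gives 8>0; P3→Y gives 9>0]
(D,S,X): not NE [P1→C gives 8>2; P2→R gives 6>5]
(D,S,Y): not NE [P3→X gives 7>5]
(D,S,Z): not NE [P3→X gives 7>5]
(D,S,W): not NE [P2→Q gives 8>2; P3→X gives 7>2]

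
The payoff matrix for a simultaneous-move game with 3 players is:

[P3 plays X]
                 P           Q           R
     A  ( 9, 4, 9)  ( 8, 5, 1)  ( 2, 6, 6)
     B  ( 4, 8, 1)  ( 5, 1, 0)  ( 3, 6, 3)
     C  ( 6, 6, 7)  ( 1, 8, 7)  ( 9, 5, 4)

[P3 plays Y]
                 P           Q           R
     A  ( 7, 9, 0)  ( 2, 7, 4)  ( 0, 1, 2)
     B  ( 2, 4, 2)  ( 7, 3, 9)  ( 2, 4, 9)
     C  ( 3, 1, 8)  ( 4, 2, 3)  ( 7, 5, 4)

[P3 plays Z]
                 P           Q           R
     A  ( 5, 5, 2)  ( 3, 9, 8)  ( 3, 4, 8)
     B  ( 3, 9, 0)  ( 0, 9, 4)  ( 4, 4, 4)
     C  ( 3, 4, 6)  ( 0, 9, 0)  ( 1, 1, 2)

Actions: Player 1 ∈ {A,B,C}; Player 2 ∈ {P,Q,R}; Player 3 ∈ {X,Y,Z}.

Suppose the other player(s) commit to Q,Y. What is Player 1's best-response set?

u_1(A vs Q,Y) = 2
u_1(B vs Q,Y) = 7
u_1(C vs Q,Y) = 4
max payoff 7 at {B}

argmax u_1 = {B}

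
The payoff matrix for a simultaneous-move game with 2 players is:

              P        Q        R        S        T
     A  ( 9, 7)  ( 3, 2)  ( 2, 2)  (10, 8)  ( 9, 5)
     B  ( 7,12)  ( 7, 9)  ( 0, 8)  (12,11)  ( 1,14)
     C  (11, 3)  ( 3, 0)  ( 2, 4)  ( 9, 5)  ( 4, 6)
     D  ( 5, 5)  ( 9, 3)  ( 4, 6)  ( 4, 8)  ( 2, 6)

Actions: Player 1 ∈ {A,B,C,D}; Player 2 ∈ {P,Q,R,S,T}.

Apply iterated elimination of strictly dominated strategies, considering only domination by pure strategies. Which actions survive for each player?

IESDS → P1:{A,B,C} P2:{P,S,T}

P2 drop Q (P beats it: A:7>2 B:12>9 C:3>0 D:5>3)
P2 drop R (S beats it: A:8>2 B:11>8 C:5>4 D:8>6)
P1 drop D (A beats it: P:9>5 S:10>4 T:9>2)
P1→{A,B,C} P2→{P,S,T}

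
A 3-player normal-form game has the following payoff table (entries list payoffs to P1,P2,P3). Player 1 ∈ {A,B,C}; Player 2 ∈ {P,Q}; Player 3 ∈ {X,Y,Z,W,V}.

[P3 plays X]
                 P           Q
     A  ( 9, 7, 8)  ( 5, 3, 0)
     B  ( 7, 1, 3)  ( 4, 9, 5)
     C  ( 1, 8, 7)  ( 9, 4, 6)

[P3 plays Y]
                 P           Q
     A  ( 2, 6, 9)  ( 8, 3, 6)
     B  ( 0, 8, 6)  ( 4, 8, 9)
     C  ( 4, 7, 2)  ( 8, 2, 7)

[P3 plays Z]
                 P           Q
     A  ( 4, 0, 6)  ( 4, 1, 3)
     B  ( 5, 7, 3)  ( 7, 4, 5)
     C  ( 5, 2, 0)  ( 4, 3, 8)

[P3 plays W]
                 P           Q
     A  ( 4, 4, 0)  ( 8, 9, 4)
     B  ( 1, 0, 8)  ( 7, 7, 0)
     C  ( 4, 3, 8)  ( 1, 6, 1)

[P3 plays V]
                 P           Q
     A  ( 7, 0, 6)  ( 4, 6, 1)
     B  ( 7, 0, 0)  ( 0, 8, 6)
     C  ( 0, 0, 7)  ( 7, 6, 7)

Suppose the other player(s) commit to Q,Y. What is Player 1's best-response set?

u_1(A vs Q,Y) = 8
u_1(B vs Q,Y) = 4
u_1(C vs Q,Y) = 8
max payoff 8 at {A,C}

P1 best: {A,C}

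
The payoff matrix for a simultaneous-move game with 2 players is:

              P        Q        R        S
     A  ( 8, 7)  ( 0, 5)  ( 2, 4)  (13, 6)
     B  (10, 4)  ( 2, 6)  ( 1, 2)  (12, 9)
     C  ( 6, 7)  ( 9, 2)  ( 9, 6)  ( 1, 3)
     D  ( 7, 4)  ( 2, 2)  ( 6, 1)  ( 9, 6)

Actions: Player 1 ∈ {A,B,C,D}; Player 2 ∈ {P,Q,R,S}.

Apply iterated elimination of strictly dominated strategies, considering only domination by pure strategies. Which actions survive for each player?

Remaining: P1:{A,B} P2:{P,S}

P2 drop Q (S beats it: A:6>5 B:9>6 C:3>2 D:6>2)
P2 drop R (P beats it: A:7>4 B:4>2 C:7>6 D:4>1)
P1 drop C (A beats it: P:8>6 S:13>1)
P1 drop D (A beats it: P:8>7 S:13>9)
P1→{A,B} P2→{P,S}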